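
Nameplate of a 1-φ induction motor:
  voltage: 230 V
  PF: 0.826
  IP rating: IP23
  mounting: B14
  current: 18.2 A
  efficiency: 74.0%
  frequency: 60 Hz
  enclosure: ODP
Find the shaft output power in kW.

2.56 kW

P_in = V·I·cosφ = 230 × 18.2 × 0.826 = 3458 W
P_out = η·P_in = 0.74 × 3458 = 2559 W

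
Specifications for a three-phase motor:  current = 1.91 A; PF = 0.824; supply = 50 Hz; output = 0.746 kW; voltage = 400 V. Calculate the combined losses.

P_in = √3·V·I·cosφ = 1.732×400×1.91×0.824 = 1090 W
P_out = 746 W
Losses = P_in − P_out = 1090 − 746 = 344 W

344 W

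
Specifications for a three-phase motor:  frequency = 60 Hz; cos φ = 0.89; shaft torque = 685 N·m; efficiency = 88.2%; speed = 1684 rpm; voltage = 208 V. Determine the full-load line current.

427 A

ω = 2π×1684/60 = 176.3 rad/s; P_out = τω = 685 × 176.3 = 120766 W
P_in = P_out / η = 120766 / 0.882 = 136923 W
I_L = P_in / (√3·V_L·cosφ) = 136923 / (1.732 × 208 × 0.89) = 427 A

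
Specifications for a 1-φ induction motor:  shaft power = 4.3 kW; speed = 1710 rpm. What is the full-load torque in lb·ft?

ω = 2π × 1710/60 = 179.1 rad/s
τ = P/ω = 4300/179.1 = 24.01 N·m
In lb·ft: 24.01/1.356 = 17.7 lb·ft

17.7 lb·ft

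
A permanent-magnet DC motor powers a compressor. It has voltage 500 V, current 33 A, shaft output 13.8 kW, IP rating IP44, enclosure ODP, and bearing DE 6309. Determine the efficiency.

P_out = 13.8 kW = 13800 W
P_in = V·I = 500 × 33 = 16500 W
η = P_out / P_in = 13800 / 16500 = 0.836 = 83.6%

83.6 %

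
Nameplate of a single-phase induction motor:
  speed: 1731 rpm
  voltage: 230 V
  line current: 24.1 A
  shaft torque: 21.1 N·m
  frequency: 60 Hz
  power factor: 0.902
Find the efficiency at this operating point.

ω = 2π × 1731/60 = 181.3 rad/s; P_out = τω = 21.1 × 181.3 = 3825 W
P_in = V·I·cosφ = 230 × 24.1 × 0.902 = 5000 W
η = P_out / P_in = 3825 / 5000 = 0.765 = 76.5%

76.5 %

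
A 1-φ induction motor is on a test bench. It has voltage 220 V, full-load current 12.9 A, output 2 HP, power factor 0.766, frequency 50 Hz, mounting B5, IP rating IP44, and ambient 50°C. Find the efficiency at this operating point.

68.6 %

P_out = 2 × 746 = 1492 W
P_in = V·I·cosφ = 220 × 12.9 × 0.766 = 2174 W
η = P_out / P_in = 1492 / 2174 = 0.686 = 68.6%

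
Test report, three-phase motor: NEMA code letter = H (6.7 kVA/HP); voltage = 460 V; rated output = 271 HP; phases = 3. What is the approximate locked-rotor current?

S_LR = 6.7 × 271 = 1815.7 kVA
I_LR = S_LR/(√3·V_L) = 1815700/(1.732×460) = 2280 A

2280 A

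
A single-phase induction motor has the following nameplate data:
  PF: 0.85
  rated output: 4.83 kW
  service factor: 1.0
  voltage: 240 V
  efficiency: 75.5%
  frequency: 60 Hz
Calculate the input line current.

P_out = 4.83 kW = 4830 W
P_in = P_out / η = 4830 / 0.755 = 6397 W
I = P_in / (V·cosφ) = 6397 / (240 × 0.85) = 31.4 A

31.4 A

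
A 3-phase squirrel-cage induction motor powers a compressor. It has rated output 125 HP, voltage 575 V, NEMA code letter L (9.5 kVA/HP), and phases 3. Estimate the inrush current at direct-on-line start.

1190 A

S_LR = 9.5 × 125 = 1187.5 kVA
I_LR = S_LR/(√3·V_L) = 1187500/(1.732×575) = 1190 A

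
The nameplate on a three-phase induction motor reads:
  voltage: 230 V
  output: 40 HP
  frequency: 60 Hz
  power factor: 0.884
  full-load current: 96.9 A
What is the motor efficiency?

87.4 %

P_out = 40 × 746 = 29840 W
P_in = √3·V_L·I_L·cosφ = 1.732 × 230 × 96.9 × 0.884 = 34123 W
η = P_out / P_in = 29840 / 34123 = 0.874 = 87.4%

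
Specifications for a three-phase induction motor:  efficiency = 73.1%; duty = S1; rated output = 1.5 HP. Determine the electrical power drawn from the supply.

P_out = 1.5 × 746 = 1119 W
P_in = P_out/η = 1119/0.731 = 1531 W = 1.53 kW

1.53 kW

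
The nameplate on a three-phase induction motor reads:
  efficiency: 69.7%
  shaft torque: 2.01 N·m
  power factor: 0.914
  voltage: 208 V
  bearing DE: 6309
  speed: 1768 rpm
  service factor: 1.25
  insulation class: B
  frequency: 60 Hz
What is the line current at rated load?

ω = 2π×1768/60 = 185.1 rad/s; P_out = τω = 2.01 × 185.1 = 372 W
P_in = P_out / η = 372 / 0.697 = 534 W
I_L = P_in / (√3·V_L·cosφ) = 534 / (1.732 × 208 × 0.914) = 1.62 A

1.62 A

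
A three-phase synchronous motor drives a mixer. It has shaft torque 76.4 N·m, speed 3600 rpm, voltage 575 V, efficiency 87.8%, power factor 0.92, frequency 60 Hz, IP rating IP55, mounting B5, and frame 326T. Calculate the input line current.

ω = 2π×3600/60 = 377 rad/s; P_out = τω = 76.4 × 377 = 28803 W
P_in = P_out / η = 28803 / 0.878 = 32805 W
I_L = P_in / (√3·V_L·cosφ) = 32805 / (1.732 × 575 × 0.92) = 35.8 A

35.8 A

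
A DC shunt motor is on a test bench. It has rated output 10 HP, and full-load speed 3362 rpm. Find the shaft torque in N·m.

P_out = 10 × 746 = 7460 W
ω = 2π × 3362/60 = 352.1 rad/s
τ = P_out/ω = 7460/352.1 = 21.2 N·m

21.2 N·m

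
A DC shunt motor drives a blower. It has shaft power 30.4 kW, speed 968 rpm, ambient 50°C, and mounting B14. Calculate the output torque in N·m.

300 N·m

ω = 2π × 968/60 = 101.4 rad/s
τ = P/ω = 30400/101.4 = 300 N·m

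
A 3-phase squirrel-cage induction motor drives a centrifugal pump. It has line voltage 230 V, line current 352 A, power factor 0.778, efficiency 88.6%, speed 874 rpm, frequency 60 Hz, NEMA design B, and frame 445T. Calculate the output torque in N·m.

1060 N·m

P_in = √3·V·I·cosφ = 1.732 × 230 × 352 × 0.778 = 109093 W
P_out = η·P_in = 0.886 × 109093 = 96656 W
n = 874 rpm
ω = 2π×874/60 = 91.53 rad/s
τ = P_out/ω = 96656/91.53 = 1060 N·m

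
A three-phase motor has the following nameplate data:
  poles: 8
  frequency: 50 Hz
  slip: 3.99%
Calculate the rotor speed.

720 rpm

n_s = 120f/p = 120×50/8 = 750 rpm
n = n_s(1 − s) = 750 × (1 − 0.0399) = 720 rpm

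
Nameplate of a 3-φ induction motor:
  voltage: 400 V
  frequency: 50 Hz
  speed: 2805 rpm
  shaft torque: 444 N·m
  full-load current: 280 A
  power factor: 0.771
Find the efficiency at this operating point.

ω = 2π × 2805/60 = 293.7 rad/s; P_out = τω = 444 × 293.7 = 130403 W
P_in = √3·V_L·I_L·cosφ = 1.732 × 400 × 280 × 0.771 = 149562 W
η = P_out / P_in = 130403 / 149562 = 0.872 = 87.2%

87.2 %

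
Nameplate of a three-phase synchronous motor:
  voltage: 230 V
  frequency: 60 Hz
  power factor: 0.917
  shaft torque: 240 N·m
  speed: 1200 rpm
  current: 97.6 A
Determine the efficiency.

84.6 %

ω = 2π × 1200/60 = 125.7 rad/s; P_out = τω = 240 × 125.7 = 30168 W
P_in = √3·V_L·I_L·cosφ = 1.732 × 230 × 97.6 × 0.917 = 35653 W
η = P_out / P_in = 30168 / 35653 = 0.846 = 84.6%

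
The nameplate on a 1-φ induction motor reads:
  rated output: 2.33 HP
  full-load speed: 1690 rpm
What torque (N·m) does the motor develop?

9.82 N·m

P_out = 2.33 × 746 = 1738 W
ω = 2π × 1690/60 = 177 rad/s
τ = P_out/ω = 1738/177 = 9.82 N·m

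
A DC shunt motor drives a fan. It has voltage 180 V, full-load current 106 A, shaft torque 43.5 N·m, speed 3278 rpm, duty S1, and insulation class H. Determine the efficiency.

78.3 %

ω = 2π × 3278/60 = 343.3 rad/s; P_out = τω = 43.5 × 343.3 = 14934 W
P_in = V·I = 180 × 106 = 19080 W
η = P_out / P_in = 14934 / 19080 = 0.783 = 78.3%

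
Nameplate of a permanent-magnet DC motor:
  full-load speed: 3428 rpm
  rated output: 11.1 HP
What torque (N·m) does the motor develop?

P_out = 11.1 × 746 = 8281 W
ω = 2π × 3428/60 = 359 rad/s
τ = P_out/ω = 8281/359 = 23.1 N·m

23.1 N·m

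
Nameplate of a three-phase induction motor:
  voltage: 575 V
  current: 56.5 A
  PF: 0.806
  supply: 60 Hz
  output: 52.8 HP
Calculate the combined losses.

5.96 kW

P_in = √3·V·I·cosφ = 1.732×575×56.5×0.806 = 45352 W
P_out = 52.8×746 = 39389 W
Losses = P_in − P_out = 45352 − 39389 = 5963 W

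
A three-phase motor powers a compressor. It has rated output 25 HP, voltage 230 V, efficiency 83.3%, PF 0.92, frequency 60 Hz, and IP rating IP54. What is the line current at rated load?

P_out = 25 × 746 = 18650 W
P_in = P_out / η = 18650 / 0.833 = 22389 W
I_L = P_in / (√3·V_L·cosφ) = 22389 / (1.732 × 230 × 0.92) = 61.1 A

61.1 A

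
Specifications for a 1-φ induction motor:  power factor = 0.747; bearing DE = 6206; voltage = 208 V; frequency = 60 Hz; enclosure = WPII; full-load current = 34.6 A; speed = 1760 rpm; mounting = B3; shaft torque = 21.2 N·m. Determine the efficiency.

72.7 %

ω = 2π × 1760/60 = 184.3 rad/s; P_out = τω = 21.2 × 184.3 = 3907 W
P_in = V·I·cosφ = 208 × 34.6 × 0.747 = 5376 W
η = P_out / P_in = 3907 / 5376 = 0.727 = 72.7%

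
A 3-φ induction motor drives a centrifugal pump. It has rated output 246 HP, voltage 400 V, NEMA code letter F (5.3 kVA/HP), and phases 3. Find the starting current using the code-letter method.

S_LR = 5.3 × 246 = 1303.8 kVA
I_LR = S_LR/(√3·V_L) = 1303800/(1.732×400) = 1880 A

1880 A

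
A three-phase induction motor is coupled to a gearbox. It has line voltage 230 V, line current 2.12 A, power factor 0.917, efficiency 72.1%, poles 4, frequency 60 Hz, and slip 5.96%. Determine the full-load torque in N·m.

P_in = √3·V·I·cosφ = 1.732 × 230 × 2.12 × 0.917 = 774 W
P_out = η·P_in = 0.721 × 774 = 558 W
n_s = 120×60/4 = 1800 rpm; n = 1800×(1−0.0596) = 1693 rpm
ω = 2π×1693/60 = 177.3 rad/s
τ = P_out/ω = 558/177.3 = 3.15 N·m

3.15 N·m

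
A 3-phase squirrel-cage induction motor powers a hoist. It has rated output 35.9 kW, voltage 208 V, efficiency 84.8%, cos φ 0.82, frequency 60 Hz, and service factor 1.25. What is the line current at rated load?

P_out = 35.9 kW = 35900 W
P_in = P_out / η = 35900 / 0.848 = 42335 W
I_L = P_in / (√3·V_L·cosφ) = 42335 / (1.732 × 208 × 0.82) = 143 A

143 A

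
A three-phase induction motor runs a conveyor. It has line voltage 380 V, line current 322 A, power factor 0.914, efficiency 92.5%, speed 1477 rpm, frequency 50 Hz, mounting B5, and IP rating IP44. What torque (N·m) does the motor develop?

P_in = √3·V·I·cosφ = 1.732 × 380 × 322 × 0.914 = 193702 W
P_out = η·P_in = 0.925 × 193702 = 179174 W
n = 1477 rpm
ω = 2π×1477/60 = 154.7 rad/s
τ = P_out/ω = 179174/154.7 = 1160 N·m

1160 N·m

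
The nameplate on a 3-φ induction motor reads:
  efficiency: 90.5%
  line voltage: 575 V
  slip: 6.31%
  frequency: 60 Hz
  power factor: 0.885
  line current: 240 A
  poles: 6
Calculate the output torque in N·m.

P_in = √3·V·I·cosφ = 1.732 × 575 × 240 × 0.885 = 211529 W
P_out = η·P_in = 0.905 × 211529 = 191434 W
n_s = 120×60/6 = 1200 rpm; n = 1200×(1−0.0631) = 1124 rpm
ω = 2π×1124/60 = 117.7 rad/s
τ = P_out/ω = 191434/117.7 = 1630 N·m

1630 N·m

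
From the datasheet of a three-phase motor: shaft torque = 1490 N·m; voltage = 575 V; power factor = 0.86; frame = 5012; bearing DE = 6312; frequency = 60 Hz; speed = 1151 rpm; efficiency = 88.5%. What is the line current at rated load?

ω = 2π×1151/60 = 120.5 rad/s; P_out = τω = 1490 × 120.5 = 179545 W
P_in = P_out / η = 179545 / 0.885 = 202876 W
I_L = P_in / (√3·V_L·cosφ) = 202876 / (1.732 × 575 × 0.86) = 237 A

237 A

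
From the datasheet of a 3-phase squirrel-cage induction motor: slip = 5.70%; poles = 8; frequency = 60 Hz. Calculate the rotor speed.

849 rpm

n_s = 120f/p = 120×60/8 = 900 rpm
n = n_s(1 − s) = 900 × (1 − 0.057) = 849 rpm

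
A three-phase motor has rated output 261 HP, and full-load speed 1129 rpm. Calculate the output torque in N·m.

P_out = 261 × 746 = 194706 W
ω = 2π × 1129/60 = 118.2 rad/s
τ = P_out/ω = 194706/118.2 = 1650 N·m

1650 N·m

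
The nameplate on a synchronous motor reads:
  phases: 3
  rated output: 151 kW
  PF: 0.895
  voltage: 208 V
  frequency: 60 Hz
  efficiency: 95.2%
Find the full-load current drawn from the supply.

492 A

P_out = 151 kW = 151000 W
P_in = P_out / η = 151000 / 0.952 = 158613 W
I_L = P_in / (√3·V_L·cosφ) = 158613 / (1.732 × 208 × 0.895) = 492 A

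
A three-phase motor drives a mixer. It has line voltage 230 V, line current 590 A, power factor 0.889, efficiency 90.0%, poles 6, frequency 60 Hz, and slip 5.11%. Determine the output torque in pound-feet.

P_in = √3·V·I·cosφ = 1.732 × 230 × 590 × 0.889 = 208944 W
P_out = η·P_in = 0.9 × 208944 = 188050 W
n_s = 120×60/6 = 1200 rpm; n = 1200×(1−0.0511) = 1139 rpm
ω = 2π×1139/60 = 119.3 rad/s
τ = P_out/ω = 188050/119.3 = 1576 N·m
In lb·ft: 1576/1.356 = 1160 lb·ft

1160 lb·ft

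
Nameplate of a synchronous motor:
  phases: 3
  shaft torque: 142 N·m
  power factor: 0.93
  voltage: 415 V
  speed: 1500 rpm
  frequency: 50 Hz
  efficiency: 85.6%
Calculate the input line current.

39 A

ω = 2π×1500/60 = 157.1 rad/s; P_out = τω = 142 × 157.1 = 22308 W
P_in = P_out / η = 22308 / 0.856 = 26061 W
I_L = P_in / (√3·V_L·cosφ) = 26061 / (1.732 × 415 × 0.93) = 39 A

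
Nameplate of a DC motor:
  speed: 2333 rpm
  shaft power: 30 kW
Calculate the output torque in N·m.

123 N·m

ω = 2π × 2333/60 = 244.3 rad/s
τ = P/ω = 30000/244.3 = 123 N·m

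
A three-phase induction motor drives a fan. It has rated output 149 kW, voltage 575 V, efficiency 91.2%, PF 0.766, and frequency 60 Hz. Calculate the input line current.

214 A

P_out = 149 kW = 149000 W
P_in = P_out / η = 149000 / 0.912 = 163377 W
I_L = P_in / (√3·V_L·cosφ) = 163377 / (1.732 × 575 × 0.766) = 214 A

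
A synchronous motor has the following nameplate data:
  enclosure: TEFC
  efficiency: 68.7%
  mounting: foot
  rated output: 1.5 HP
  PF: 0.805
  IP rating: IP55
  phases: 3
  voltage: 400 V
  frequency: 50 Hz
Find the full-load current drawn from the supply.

2.92 A

P_out = 1.5 × 746 = 1119 W
P_in = P_out / η = 1119 / 0.687 = 1629 W
I_L = P_in / (√3·V_L·cosφ) = 1629 / (1.732 × 400 × 0.805) = 2.92 A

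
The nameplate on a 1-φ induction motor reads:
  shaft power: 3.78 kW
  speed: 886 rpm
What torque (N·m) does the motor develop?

40.7 N·m

ω = 2π × 886/60 = 92.78 rad/s
τ = P/ω = 3780/92.78 = 40.7 N·m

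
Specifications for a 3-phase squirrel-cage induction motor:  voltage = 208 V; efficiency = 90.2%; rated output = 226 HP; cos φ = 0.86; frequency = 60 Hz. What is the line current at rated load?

P_out = 226 × 746 = 168596 W
P_in = P_out / η = 168596 / 0.902 = 186914 W
I_L = P_in / (√3·V_L·cosφ) = 186914 / (1.732 × 208 × 0.86) = 603 A

603 A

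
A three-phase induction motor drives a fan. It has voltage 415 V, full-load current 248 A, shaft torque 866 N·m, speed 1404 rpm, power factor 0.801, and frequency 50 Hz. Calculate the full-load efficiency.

89.2 %

ω = 2π × 1404/60 = 147 rad/s; P_out = τω = 866 × 147 = 127302 W
P_in = √3·V_L·I_L·cosφ = 1.732 × 415 × 248 × 0.801 = 142784 W
η = P_out / P_in = 127302 / 142784 = 0.892 = 89.2%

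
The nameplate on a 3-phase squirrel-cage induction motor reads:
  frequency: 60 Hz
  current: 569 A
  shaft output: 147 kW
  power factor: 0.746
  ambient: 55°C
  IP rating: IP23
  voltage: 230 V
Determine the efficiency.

86.9 %

P_out = 147 kW = 147000 W
P_in = √3·V_L·I_L·cosφ = 1.732 × 230 × 569 × 0.746 = 169093 W
η = P_out / P_in = 147000 / 169093 = 0.869 = 86.9%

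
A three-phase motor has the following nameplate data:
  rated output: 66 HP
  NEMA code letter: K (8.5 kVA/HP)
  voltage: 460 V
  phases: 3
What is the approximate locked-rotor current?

S_LR = 8.5 × 66 = 561 kVA
I_LR = S_LR/(√3·V_L) = 561000/(1.732×460) = 704 A

704 A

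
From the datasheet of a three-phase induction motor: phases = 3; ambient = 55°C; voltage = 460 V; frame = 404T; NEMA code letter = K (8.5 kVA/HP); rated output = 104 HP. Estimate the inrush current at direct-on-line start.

S_LR = 8.5 × 104 = 884 kVA
I_LR = S_LR/(√3·V_L) = 884000/(1.732×460) = 1110 A

1110 A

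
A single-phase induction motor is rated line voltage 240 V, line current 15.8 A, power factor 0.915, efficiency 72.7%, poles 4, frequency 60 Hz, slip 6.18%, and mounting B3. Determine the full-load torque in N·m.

P_in = V·I·cosφ = 240 × 15.8 × 0.915 = 3470 W
P_out = η·P_in = 0.727 × 3470 = 2523 W
n_s = 120×60/4 = 1800 rpm; n = 1800×(1−0.0618) = 1689 rpm
ω = 2π×1689/60 = 176.9 rad/s
τ = P_out/ω = 2523/176.9 = 14.3 N·m

14.3 N·m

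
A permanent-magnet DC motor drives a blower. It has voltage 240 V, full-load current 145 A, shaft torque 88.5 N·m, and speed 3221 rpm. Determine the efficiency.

85.8 %

ω = 2π × 3221/60 = 337.3 rad/s; P_out = τω = 88.5 × 337.3 = 29851 W
P_in = V·I = 240 × 145 = 34800 W
η = P_out / P_in = 29851 / 34800 = 0.858 = 85.8%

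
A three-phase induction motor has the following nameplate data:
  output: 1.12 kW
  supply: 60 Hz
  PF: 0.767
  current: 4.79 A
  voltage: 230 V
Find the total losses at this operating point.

P_in = √3·V·I·cosφ = 1.732×230×4.79×0.767 = 1464 W
P_out = 1120 W
Losses = P_in − P_out = 1464 − 1120 = 344 W

344 W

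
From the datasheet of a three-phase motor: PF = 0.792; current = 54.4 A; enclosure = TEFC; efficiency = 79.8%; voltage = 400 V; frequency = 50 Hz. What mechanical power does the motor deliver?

P_in = √3·V·I·cosφ = 1.732 × 400 × 54.4 × 0.792 = 29849 W
P_out = η·P_in = 0.798 × 29849 = 23820 W

23.8 kW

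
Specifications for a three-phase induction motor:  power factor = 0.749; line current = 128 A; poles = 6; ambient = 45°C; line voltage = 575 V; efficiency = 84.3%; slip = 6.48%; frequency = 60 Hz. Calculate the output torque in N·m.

P_in = √3·V·I·cosφ = 1.732 × 575 × 128 × 0.749 = 95479 W
P_out = η·P_in = 0.843 × 95479 = 80489 W
n_s = 120×60/6 = 1200 rpm; n = 1200×(1−0.0648) = 1122 rpm
ω = 2π×1122/60 = 117.5 rad/s
τ = P_out/ω = 80489/117.5 = 685 N·m

685 N·m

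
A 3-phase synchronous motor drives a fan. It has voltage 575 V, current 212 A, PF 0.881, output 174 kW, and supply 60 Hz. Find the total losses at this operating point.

P_in = √3·V·I·cosφ = 1.732×575×212×0.881 = 186006 W
P_out = 174000 W
Losses = P_in − P_out = 186006 − 174000 = 12006 W

12 kW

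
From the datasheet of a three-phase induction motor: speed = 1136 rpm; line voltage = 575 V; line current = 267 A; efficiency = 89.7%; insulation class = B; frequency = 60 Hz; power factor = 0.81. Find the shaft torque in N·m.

1620 N·m

P_in = √3·V·I·cosφ = 1.732 × 575 × 267 × 0.81 = 215383 W
P_out = η·P_in = 0.897 × 215383 = 193199 W
n = 1136 rpm
ω = 2π×1136/60 = 119 rad/s
τ = P_out/ω = 193199/119 = 1620 N·m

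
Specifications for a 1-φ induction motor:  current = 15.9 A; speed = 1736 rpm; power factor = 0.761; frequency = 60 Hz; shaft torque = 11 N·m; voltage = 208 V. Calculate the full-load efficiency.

ω = 2π × 1736/60 = 181.8 rad/s; P_out = τω = 11 × 181.8 = 2000 W
P_in = V·I·cosφ = 208 × 15.9 × 0.761 = 2517 W
η = P_out / P_in = 2000 / 2517 = 0.795 = 79.5%

79.5 %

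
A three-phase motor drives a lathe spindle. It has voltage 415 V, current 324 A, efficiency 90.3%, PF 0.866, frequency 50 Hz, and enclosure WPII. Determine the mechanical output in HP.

P_in = √3·V·I·cosφ = 1.732 × 415 × 324 × 0.866 = 201678 W
P_out = η·P_in = 0.903 × 201678 = 182115 W
= 182115/746 = 244 HP

244 HP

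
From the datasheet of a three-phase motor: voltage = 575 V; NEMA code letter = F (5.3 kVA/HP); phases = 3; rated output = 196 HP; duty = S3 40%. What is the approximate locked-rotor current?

1040 A

S_LR = 5.3 × 196 = 1038.8 kVA
I_LR = S_LR/(√3·V_L) = 1038800/(1.732×575) = 1040 A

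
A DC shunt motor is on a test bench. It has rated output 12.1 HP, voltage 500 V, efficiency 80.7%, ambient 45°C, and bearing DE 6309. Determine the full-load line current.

P_out = 12.1 × 746 = 9027 W
P_in = P_out / η = 9027 / 0.807 = 11186 W
I = P_in / V = 11186 / 500 = 22.4 A

22.4 A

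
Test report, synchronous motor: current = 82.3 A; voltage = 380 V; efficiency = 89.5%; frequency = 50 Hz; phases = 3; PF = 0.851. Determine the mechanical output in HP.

55.3 HP

P_in = √3·V·I·cosφ = 1.732 × 380 × 82.3 × 0.851 = 46096 W
P_out = η·P_in = 0.895 × 46096 = 41256 W
= 41256/746 = 55.3 HP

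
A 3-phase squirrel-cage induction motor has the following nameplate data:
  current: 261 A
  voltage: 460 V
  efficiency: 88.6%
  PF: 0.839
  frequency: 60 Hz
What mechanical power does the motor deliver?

155 kW

P_in = √3·V·I·cosφ = 1.732 × 460 × 261 × 0.839 = 174465 W
P_out = η·P_in = 0.886 × 174465 = 154576 W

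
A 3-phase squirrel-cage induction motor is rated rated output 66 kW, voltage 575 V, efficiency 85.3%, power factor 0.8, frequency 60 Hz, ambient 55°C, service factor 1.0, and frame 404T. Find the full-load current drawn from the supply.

P_out = 66 kW = 66000 W
P_in = P_out / η = 66000 / 0.853 = 77374 W
I_L = P_in / (√3·V_L·cosφ) = 77374 / (1.732 × 575 × 0.8) = 97.1 A

97.1 A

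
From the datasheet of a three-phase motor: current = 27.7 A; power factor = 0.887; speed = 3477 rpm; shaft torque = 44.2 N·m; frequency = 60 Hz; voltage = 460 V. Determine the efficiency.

ω = 2π × 3477/60 = 364.1 rad/s; P_out = τω = 44.2 × 364.1 = 16093 W
P_in = √3·V_L·I_L·cosφ = 1.732 × 460 × 27.7 × 0.887 = 19575 W
η = P_out / P_in = 16093 / 19575 = 0.822 = 82.2%

82.2 %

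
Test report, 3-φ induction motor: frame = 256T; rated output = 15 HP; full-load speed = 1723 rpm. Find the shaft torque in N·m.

P_out = 15 × 746 = 11190 W
ω = 2π × 1723/60 = 180.4 rad/s
τ = P_out/ω = 11190/180.4 = 62 N·m

62 N·m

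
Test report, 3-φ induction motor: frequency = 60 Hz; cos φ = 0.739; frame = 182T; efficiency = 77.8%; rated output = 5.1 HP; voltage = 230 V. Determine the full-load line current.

16.6 A

P_out = 5.1 × 746 = 3805 W
P_in = P_out / η = 3805 / 0.778 = 4891 W
I_L = P_in / (√3·V_L·cosφ) = 4891 / (1.732 × 230 × 0.739) = 16.6 A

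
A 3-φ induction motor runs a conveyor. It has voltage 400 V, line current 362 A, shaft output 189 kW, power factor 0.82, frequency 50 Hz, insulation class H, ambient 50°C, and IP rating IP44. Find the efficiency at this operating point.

91.9 %

P_out = 189 kW = 189000 W
P_in = √3·V_L·I_L·cosφ = 1.732 × 400 × 362 × 0.82 = 205651 W
η = P_out / P_in = 189000 / 205651 = 0.919 = 91.9%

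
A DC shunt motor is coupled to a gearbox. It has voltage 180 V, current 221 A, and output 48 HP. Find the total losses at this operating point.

3970 W

P_in = V·I = 180×221 = 39780 W
P_out = 48×746 = 35808 W
Losses = P_in − P_out = 39780 − 35808 = 3972 W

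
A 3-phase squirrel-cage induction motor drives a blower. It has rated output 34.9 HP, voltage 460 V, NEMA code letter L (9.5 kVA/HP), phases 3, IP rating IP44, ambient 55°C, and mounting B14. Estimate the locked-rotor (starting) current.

416 A

S_LR = 9.5 × 34.9 = 331.55 kVA
I_LR = S_LR/(√3·V_L) = 331550/(1.732×460) = 416 A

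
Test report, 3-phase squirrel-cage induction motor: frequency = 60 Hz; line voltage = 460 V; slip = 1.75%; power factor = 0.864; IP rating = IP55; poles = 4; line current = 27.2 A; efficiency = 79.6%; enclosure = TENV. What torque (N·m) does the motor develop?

P_in = √3·V·I·cosφ = 1.732 × 460 × 27.2 × 0.864 = 18724 W
P_out = η·P_in = 0.796 × 18724 = 14904 W
n_s = 120×60/4 = 1800 rpm; n = 1800×(1−0.0175) = 1769 rpm
ω = 2π×1769/60 = 185.2 rad/s
τ = P_out/ω = 14904/185.2 = 80.5 N·m

80.5 N·m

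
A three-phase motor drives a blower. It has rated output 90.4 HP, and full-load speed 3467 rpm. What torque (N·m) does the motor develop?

P_out = 90.4 × 746 = 67438 W
ω = 2π × 3467/60 = 363.1 rad/s
τ = P_out/ω = 67438/363.1 = 186 N·m

186 N·m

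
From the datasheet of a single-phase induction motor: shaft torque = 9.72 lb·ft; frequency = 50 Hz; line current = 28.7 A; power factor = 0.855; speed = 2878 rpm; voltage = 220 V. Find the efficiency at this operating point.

τ = 9.72 lb·ft × 1.356 = 13.18 N·m
ω = 2π × 2878/60 = 301.4 rad/s; P_out = τω = 13.18 × 301.4 = 3972 W
P_in = V·I·cosφ = 220 × 28.7 × 0.855 = 5398 W
η = P_out / P_in = 3972 / 5398 = 0.736 = 73.6%

73.6 %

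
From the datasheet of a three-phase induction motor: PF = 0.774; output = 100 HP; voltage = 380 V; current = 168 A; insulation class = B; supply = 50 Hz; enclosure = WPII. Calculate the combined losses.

P_in = √3·V·I·cosφ = 1.732×380×168×0.774 = 85582 W
P_out = 100×746 = 74600 W
Losses = P_in − P_out = 85582 − 74600 = 10982 W

11000 W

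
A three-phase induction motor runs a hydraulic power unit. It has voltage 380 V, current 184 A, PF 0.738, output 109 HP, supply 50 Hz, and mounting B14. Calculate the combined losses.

8060 W

P_in = √3·V·I·cosφ = 1.732×380×184×0.738 = 89373 W
P_out = 109×746 = 81314 W
Losses = P_in − P_out = 89373 − 81314 = 8059 W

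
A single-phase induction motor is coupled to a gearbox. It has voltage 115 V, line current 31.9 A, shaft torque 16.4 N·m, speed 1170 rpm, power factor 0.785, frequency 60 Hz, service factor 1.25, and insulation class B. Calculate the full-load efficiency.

ω = 2π × 1170/60 = 122.5 rad/s; P_out = τω = 16.4 × 122.5 = 2009 W
P_in = V·I·cosφ = 115 × 31.9 × 0.785 = 2880 W
η = P_out / P_in = 2009 / 2880 = 0.698 = 69.8%

69.8 %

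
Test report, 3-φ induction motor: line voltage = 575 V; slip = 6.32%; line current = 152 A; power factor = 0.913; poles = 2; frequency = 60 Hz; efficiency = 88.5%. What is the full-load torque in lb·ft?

255 lb·ft

P_in = √3·V·I·cosφ = 1.732 × 575 × 152 × 0.913 = 138207 W
P_out = η·P_in = 0.885 × 138207 = 122313 W
n_s = 120×60/2 = 3600 rpm; n = 3600×(1−0.0632) = 3372 rpm
ω = 2π×3372/60 = 353.1 rad/s
τ = P_out/ω = 122313/353.1 = 346.4 N·m
In lb·ft: 346.4/1.356 = 255 lb·ft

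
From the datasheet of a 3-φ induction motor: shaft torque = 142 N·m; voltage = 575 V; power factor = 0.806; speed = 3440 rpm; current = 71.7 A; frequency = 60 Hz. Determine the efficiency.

88.9 %

ω = 2π × 3440/60 = 360.2 rad/s; P_out = τω = 142 × 360.2 = 51148 W
P_in = √3·V_L·I_L·cosφ = 1.732 × 575 × 71.7 × 0.806 = 57553 W
η = P_out / P_in = 51148 / 57553 = 0.889 = 88.9%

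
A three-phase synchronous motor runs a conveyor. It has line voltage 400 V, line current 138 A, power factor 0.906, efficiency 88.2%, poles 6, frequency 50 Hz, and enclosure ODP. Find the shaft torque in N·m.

730 N·m

P_in = √3·V·I·cosφ = 1.732 × 400 × 138 × 0.906 = 86619 W
P_out = η·P_in = 0.882 × 86619 = 76398 W
n = n_s = 120×50/6 = 1000 rpm (synchronous)
ω = 2π×1000/60 = 104.7 rad/s
τ = P_out/ω = 76398/104.7 = 730 N·m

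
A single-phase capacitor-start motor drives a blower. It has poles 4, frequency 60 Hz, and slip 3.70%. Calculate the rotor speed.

n_s = 120f/p = 120×60/4 = 1800 rpm
n = n_s(1 − s) = 1800 × (1 − 0.037) = 1733 rpm

1733 rpm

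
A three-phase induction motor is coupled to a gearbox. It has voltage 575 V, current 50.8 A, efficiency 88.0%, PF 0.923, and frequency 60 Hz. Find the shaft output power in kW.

P_in = √3·V·I·cosφ = 1.732 × 575 × 50.8 × 0.923 = 46696 W
P_out = η·P_in = 0.88 × 46696 = 41092 W

41.1 kW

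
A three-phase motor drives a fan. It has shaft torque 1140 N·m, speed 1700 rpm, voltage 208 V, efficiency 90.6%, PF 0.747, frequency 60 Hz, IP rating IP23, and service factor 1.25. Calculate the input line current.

ω = 2π×1700/60 = 178 rad/s; P_out = τω = 1140 × 178 = 202920 W
P_in = P_out / η = 202920 / 0.906 = 223974 W
I_L = P_in / (√3·V_L·cosφ) = 223974 / (1.732 × 208 × 0.747) = 832 A

832 A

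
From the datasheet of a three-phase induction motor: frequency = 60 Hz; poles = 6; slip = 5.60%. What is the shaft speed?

n_s = 120f/p = 120×60/6 = 1200 rpm
n = n_s(1 − s) = 1200 × (1 − 0.056) = 1133 rpm

1133 rpm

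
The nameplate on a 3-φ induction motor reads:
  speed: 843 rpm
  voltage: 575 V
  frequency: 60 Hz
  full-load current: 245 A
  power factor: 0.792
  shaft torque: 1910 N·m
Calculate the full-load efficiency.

ω = 2π × 843/60 = 88.28 rad/s; P_out = τω = 1910 × 88.28 = 168615 W
P_in = √3·V_L·I_L·cosφ = 1.732 × 575 × 245 × 0.792 = 193244 W
η = P_out / P_in = 168615 / 193244 = 0.873 = 87.3%

87.3 %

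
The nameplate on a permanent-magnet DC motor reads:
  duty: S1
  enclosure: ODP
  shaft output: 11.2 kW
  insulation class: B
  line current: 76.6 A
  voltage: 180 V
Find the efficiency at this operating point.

P_out = 11.2 kW = 11200 W
P_in = V·I = 180 × 76.6 = 13788 W
η = P_out / P_in = 11200 / 13788 = 0.812 = 81.2%

81.2 %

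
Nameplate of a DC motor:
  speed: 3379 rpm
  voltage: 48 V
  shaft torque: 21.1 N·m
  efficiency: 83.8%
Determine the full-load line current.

186 A

ω = 2π×3379/60 = 353.8 rad/s; P_out = τω = 21.1 × 353.8 = 7465 W
P_in = P_out / η = 7465 / 0.838 = 8908 W
I = P_in / V = 8908 / 48 = 186 A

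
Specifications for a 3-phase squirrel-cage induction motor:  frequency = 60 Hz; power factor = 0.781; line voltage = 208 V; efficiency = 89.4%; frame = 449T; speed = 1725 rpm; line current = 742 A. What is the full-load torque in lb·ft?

P_in = √3·V·I·cosφ = 1.732 × 208 × 742 × 0.781 = 208769 W
P_out = η·P_in = 0.894 × 208769 = 186639 W
n = 1725 rpm
ω = 2π×1725/60 = 180.6 rad/s
τ = P_out/ω = 186639/180.6 = 1033 N·m
In lb·ft: 1033/1.356 = 762 lb·ft

762 lb·ft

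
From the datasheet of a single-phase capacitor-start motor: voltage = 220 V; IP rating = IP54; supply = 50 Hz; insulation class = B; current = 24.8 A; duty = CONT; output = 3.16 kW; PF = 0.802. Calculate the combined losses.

P_in = V·I·cosφ = 220×24.8×0.802 = 4376 W
P_out = 3160 W
Losses = P_in − P_out = 4376 − 3160 = 1216 W

1220 W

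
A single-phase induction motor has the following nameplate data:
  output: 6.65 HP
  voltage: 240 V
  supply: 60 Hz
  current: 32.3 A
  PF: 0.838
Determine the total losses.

P_in = V·I·cosφ = 240×32.3×0.838 = 6496 W
P_out = 6.65×746 = 4961 W
Losses = P_in − P_out = 6496 − 4961 = 1535 W

1.54 kW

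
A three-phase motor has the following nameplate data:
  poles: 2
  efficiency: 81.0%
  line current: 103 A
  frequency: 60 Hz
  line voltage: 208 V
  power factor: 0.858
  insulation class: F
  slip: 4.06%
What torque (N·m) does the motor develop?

71.3 N·m

P_in = √3·V·I·cosφ = 1.732 × 208 × 103 × 0.858 = 31837 W
P_out = η·P_in = 0.81 × 31837 = 25788 W
n_s = 120×60/2 = 3600 rpm; n = 3600×(1−0.0406) = 3454 rpm
ω = 2π×3454/60 = 361.7 rad/s
τ = P_out/ω = 25788/361.7 = 71.3 N·m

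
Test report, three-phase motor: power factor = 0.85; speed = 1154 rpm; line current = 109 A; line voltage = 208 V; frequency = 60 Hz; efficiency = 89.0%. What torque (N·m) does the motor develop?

246 N·m

P_in = √3·V·I·cosφ = 1.732 × 208 × 109 × 0.85 = 33378 W
P_out = η·P_in = 0.89 × 33378 = 29706 W
n = 1154 rpm
ω = 2π×1154/60 = 120.8 rad/s
τ = P_out/ω = 29706/120.8 = 246 N·m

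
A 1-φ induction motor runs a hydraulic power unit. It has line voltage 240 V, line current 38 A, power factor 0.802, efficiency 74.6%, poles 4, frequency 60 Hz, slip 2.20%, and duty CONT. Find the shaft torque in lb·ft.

P_in = V·I·cosφ = 240 × 38 × 0.802 = 7314 W
P_out = η·P_in = 0.746 × 7314 = 5456 W
n_s = 120×60/4 = 1800 rpm; n = 1800×(1−0.022) = 1760 rpm
ω = 2π×1760/60 = 184.3 rad/s
τ = P_out/ω = 5456/184.3 = 29.6 N·m
In lb·ft: 29.6/1.356 = 21.8 lb·ft

21.8 lb·ft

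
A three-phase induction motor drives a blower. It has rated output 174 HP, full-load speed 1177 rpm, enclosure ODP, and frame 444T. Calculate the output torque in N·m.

1050 N·m

P_out = 174 × 746 = 129804 W
ω = 2π × 1177/60 = 123.3 rad/s
τ = P_out/ω = 129804/123.3 = 1050 N·m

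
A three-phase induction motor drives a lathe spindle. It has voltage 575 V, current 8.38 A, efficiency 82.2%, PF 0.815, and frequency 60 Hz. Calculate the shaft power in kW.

P_in = √3·V·I·cosφ = 1.732 × 575 × 8.38 × 0.815 = 6802 W
P_out = η·P_in = 0.822 × 6802 = 5591 W

5.59 kW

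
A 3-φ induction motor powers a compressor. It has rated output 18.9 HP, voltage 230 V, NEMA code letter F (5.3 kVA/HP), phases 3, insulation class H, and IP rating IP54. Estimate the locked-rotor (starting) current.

251 A

S_LR = 5.3 × 18.9 = 100.17 kVA
I_LR = S_LR/(√3·V_L) = 100170/(1.732×230) = 251 A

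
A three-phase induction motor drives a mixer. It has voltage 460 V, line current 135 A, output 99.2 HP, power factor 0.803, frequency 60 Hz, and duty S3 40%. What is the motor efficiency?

85.7 %

P_out = 99.2 × 746 = 74003 W
P_in = √3·V_L·I_L·cosφ = 1.732 × 460 × 135 × 0.803 = 86368 W
η = P_out / P_in = 74003 / 86368 = 0.857 = 85.7%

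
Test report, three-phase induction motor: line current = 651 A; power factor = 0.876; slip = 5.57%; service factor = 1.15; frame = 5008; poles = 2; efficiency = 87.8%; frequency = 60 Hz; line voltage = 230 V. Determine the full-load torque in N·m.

560 N·m

P_in = √3·V·I·cosφ = 1.732 × 230 × 651 × 0.876 = 227175 W
P_out = η·P_in = 0.878 × 227175 = 199460 W
n_s = 120×60/2 = 3600 rpm; n = 3600×(1−0.0557) = 3399 rpm
ω = 2π×3399/60 = 355.9 rad/s
τ = P_out/ω = 199460/355.9 = 560 N·m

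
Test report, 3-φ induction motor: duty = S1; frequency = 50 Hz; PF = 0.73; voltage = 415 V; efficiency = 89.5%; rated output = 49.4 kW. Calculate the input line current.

P_out = 49.4 kW = 49400 W
P_in = P_out / η = 49400 / 0.895 = 55196 W
I_L = P_in / (√3·V_L·cosφ) = 55196 / (1.732 × 415 × 0.73) = 105 A

105 A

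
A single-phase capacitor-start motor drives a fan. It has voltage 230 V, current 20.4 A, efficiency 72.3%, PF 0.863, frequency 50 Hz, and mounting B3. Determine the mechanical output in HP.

3.92 HP

P_in = V·I·cosφ = 230 × 20.4 × 0.863 = 4049 W
P_out = η·P_in = 0.723 × 4049 = 2927 W
= 2927/746 = 3.92 HP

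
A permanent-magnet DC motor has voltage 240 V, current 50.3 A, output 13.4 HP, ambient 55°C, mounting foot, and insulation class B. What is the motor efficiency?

P_out = 13.4 × 746 = 9996 W
P_in = V·I = 240 × 50.3 = 12072 W
η = P_out / P_in = 9996 / 12072 = 0.828 = 82.8%

82.8 %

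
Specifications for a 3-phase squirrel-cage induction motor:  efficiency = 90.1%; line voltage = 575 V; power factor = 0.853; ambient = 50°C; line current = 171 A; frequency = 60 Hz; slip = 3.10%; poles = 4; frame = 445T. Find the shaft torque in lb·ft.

529 lb·ft

P_in = √3·V·I·cosφ = 1.732 × 575 × 171 × 0.853 = 145265 W
P_out = η·P_in = 0.901 × 145265 = 130884 W
n_s = 120×60/4 = 1800 rpm; n = 1800×(1−0.031) = 1744 rpm
ω = 2π×1744/60 = 182.6 rad/s
τ = P_out/ω = 130884/182.6 = 716.8 N·m
In lb·ft: 716.8/1.356 = 529 lb·ft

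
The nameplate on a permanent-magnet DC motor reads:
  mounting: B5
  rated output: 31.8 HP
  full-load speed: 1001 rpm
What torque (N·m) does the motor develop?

P_out = 31.8 × 746 = 23723 W
ω = 2π × 1001/60 = 104.8 rad/s
τ = P_out/ω = 23723/104.8 = 226 N·m

226 N·m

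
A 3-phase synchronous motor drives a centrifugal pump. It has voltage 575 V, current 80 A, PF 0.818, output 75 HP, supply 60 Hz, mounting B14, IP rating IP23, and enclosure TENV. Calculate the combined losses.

9220 W

P_in = √3·V·I·cosφ = 1.732×575×80×0.818 = 65172 W
P_out = 75×746 = 55950 W
Losses = P_in − P_out = 65172 − 55950 = 9222 W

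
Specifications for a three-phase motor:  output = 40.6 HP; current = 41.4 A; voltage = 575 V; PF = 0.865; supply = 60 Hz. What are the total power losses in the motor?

P_in = √3·V·I·cosφ = 1.732×575×41.4×0.865 = 35664 W
P_out = 40.6×746 = 30288 W
Losses = P_in − P_out = 35664 − 30288 = 5376 W

5.38 kW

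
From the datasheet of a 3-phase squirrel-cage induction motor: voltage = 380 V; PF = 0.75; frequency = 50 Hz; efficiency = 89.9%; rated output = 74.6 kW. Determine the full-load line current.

P_out = 74.6 kW = 74600 W
P_in = P_out / η = 74600 / 0.899 = 82981 W
I_L = P_in / (√3·V_L·cosφ) = 82981 / (1.732 × 380 × 0.75) = 168 A

168 A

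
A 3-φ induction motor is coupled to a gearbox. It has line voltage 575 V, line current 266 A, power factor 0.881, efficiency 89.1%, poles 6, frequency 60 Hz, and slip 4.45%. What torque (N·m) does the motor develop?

1730 N·m

P_in = √3·V·I·cosφ = 1.732 × 575 × 266 × 0.881 = 233385 W
P_out = η·P_in = 0.891 × 233385 = 207946 W
n_s = 120×60/6 = 1200 rpm; n = 1200×(1−0.0445) = 1147 rpm
ω = 2π×1147/60 = 120.1 rad/s
τ = P_out/ω = 207946/120.1 = 1730 N·m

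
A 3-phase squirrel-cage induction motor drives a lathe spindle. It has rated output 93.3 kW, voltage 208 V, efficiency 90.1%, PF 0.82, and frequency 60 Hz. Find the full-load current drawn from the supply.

P_out = 93.3 kW = 93300 W
P_in = P_out / η = 93300 / 0.901 = 103552 W
I_L = P_in / (√3·V_L·cosφ) = 103552 / (1.732 × 208 × 0.82) = 351 A

351 A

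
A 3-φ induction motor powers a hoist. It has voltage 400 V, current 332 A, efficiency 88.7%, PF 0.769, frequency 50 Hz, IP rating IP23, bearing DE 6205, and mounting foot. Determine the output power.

P_in = √3·V·I·cosφ = 1.732 × 400 × 332 × 0.769 = 176877 W
P_out = η·P_in = 0.887 × 176877 = 156890 W

157 kW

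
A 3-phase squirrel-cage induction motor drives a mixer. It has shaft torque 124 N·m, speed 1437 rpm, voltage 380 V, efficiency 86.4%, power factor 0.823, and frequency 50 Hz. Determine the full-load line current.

ω = 2π×1437/60 = 150.5 rad/s; P_out = τω = 124 × 150.5 = 18662 W
P_in = P_out / η = 18662 / 0.864 = 21600 W
I_L = P_in / (√3·V_L·cosφ) = 21600 / (1.732 × 380 × 0.823) = 39.9 A

39.9 A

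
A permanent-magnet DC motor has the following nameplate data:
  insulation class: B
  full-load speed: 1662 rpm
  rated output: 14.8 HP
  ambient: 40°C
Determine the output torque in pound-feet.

46.8 lb·ft

P_out = 14.8 × 746 = 11041 W
ω = 2π × 1662/60 = 174 rad/s
τ = P_out/ω = 11041/174 = 63.45 N·m
In lb·ft: 63.45/1.356 = 46.8 lb·ft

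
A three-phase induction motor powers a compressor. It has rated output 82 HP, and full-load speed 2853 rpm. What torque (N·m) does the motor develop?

P_out = 82 × 746 = 61172 W
ω = 2π × 2853/60 = 298.8 rad/s
τ = P_out/ω = 61172/298.8 = 205 N·m

205 N·m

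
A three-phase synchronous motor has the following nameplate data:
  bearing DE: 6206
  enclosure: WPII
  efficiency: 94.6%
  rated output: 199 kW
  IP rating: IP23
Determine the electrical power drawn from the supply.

210 kW

P_out = 199000 W
P_in = P_out/η = 199000/0.946 = 210359 W = 210 kW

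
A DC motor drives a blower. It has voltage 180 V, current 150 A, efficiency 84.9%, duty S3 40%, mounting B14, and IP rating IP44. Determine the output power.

22.9 kW

P_in = V·I = 180 × 150 = 27000 W
P_out = η·P_in = 0.849 × 27000 = 22923 W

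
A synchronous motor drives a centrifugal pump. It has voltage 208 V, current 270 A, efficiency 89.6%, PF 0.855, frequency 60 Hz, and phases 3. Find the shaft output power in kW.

P_in = √3·V·I·cosφ = 1.732 × 208 × 270 × 0.855 = 83165 W
P_out = η·P_in = 0.896 × 83165 = 74516 W

74.5 kW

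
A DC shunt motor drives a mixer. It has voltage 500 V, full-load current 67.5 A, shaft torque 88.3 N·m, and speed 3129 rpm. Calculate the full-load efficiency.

85.7 %

ω = 2π × 3129/60 = 327.7 rad/s; P_out = τω = 88.3 × 327.7 = 28936 W
P_in = V·I = 500 × 67.5 = 33750 W
η = P_out / P_in = 28936 / 33750 = 0.857 = 85.7%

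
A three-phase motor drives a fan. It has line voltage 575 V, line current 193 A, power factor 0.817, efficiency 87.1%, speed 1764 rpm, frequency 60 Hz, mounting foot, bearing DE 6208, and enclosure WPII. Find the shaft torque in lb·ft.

P_in = √3·V·I·cosφ = 1.732 × 575 × 193 × 0.817 = 157035 W
P_out = η·P_in = 0.871 × 157035 = 136777 W
n = 1764 rpm
ω = 2π×1764/60 = 184.7 rad/s
τ = P_out/ω = 136777/184.7 = 740.5 N·m
In lb·ft: 740.5/1.356 = 546 lb·ft

546 lb·ft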